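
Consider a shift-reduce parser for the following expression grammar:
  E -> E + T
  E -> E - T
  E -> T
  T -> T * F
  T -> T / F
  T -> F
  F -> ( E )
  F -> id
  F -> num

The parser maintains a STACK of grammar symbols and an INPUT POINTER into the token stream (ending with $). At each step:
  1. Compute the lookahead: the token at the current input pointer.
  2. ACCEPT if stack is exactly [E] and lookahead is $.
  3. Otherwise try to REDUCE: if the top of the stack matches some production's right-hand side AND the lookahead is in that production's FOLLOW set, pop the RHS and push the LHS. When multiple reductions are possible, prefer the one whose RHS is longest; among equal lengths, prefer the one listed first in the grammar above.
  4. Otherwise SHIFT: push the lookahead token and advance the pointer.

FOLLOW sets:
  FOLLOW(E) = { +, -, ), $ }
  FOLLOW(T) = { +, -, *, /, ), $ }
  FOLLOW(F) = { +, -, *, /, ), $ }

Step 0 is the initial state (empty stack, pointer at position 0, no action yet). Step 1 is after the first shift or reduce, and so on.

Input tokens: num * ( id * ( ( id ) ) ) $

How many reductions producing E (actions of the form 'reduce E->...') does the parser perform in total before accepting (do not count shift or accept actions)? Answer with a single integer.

Step 1: shift num. Stack=[num] ptr=1 lookahead=* remaining=[* ( id * ( ( id ) ) ) $]
Step 2: reduce F->num. Stack=[F] ptr=1 lookahead=* remaining=[* ( id * ( ( id ) ) ) $]
Step 3: reduce T->F. Stack=[T] ptr=1 lookahead=* remaining=[* ( id * ( ( id ) ) ) $]
Step 4: shift *. Stack=[T *] ptr=2 lookahead=( remaining=[( id * ( ( id ) ) ) $]
Step 5: shift (. Stack=[T * (] ptr=3 lookahead=id remaining=[id * ( ( id ) ) ) $]
Step 6: shift id. Stack=[T * ( id] ptr=4 lookahead=* remaining=[* ( ( id ) ) ) $]
Step 7: reduce F->id. Stack=[T * ( F] ptr=4 lookahead=* remaining=[* ( ( id ) ) ) $]
Step 8: reduce T->F. Stack=[T * ( T] ptr=4 lookahead=* remaining=[* ( ( id ) ) ) $]
Step 9: shift *. Stack=[T * ( T *] ptr=5 lookahead=( remaining=[( ( id ) ) ) $]
Step 10: shift (. Stack=[T * ( T * (] ptr=6 lookahead=( remaining=[( id ) ) ) $]
Step 11: shift (. Stack=[T * ( T * ( (] ptr=7 lookahead=id remaining=[id ) ) ) $]
Step 12: shift id. Stack=[T * ( T * ( ( id] ptr=8 lookahead=) remaining=[) ) ) $]
Step 13: reduce F->id. Stack=[T * ( T * ( ( F] ptr=8 lookahead=) remaining=[) ) ) $]
Step 14: reduce T->F. Stack=[T * ( T * ( ( T] ptr=8 lookahead=) remaining=[) ) ) $]
Step 15: reduce E->T. Stack=[T * ( T * ( ( E] ptr=8 lookahead=) remaining=[) ) ) $]
Step 16: shift ). Stack=[T * ( T * ( ( E )] ptr=9 lookahead=) remaining=[) ) $]
Step 17: reduce F->( E ). Stack=[T * ( T * ( F] ptr=9 lookahead=) remaining=[) ) $]
Step 18: reduce T->F. Stack=[T * ( T * ( T] ptr=9 lookahead=) remaining=[) ) $]
Step 19: reduce E->T. Stack=[T * ( T * ( E] ptr=9 lookahead=) remaining=[) ) $]
Step 20: shift ). Stack=[T * ( T * ( E )] ptr=10 lookahead=) remaining=[) $]
Step 21: reduce F->( E ). Stack=[T * ( T * F] ptr=10 lookahead=) remaining=[) $]
Step 22: reduce T->T * F. Stack=[T * ( T] ptr=10 lookahead=) remaining=[) $]
Step 23: reduce E->T. Stack=[T * ( E] ptr=10 lookahead=) remaining=[) $]
Step 24: shift ). Stack=[T * ( E )] ptr=11 lookahead=$ remaining=[$]
Step 25: reduce F->( E ). Stack=[T * F] ptr=11 lookahead=$ remaining=[$]
Step 26: reduce T->T * F. Stack=[T] ptr=11 lookahead=$ remaining=[$]
Step 27: reduce E->T. Stack=[E] ptr=11 lookahead=$ remaining=[$]
Step 28: accept. Stack=[E] ptr=11 lookahead=$ remaining=[$]

Answer: 4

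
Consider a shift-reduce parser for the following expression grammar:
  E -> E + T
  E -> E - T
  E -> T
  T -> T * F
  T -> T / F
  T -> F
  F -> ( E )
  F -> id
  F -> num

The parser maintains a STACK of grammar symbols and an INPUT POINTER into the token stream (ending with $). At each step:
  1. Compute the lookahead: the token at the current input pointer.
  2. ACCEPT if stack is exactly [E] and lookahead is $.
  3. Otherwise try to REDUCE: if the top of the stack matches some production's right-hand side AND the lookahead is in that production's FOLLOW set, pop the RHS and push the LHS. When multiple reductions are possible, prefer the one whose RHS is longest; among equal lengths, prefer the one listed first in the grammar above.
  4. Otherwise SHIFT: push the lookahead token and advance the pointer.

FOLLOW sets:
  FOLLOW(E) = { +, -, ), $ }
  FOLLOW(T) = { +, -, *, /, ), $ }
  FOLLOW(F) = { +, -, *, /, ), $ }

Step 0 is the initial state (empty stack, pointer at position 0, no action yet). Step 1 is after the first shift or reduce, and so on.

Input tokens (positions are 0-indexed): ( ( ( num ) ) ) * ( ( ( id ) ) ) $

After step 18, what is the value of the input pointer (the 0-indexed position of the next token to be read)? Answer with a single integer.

Step 1: shift (. Stack=[(] ptr=1 lookahead=( remaining=[( ( num ) ) ) * ( ( ( id ) ) ) $]
Step 2: shift (. Stack=[( (] ptr=2 lookahead=( remaining=[( num ) ) ) * ( ( ( id ) ) ) $]
Step 3: shift (. Stack=[( ( (] ptr=3 lookahead=num remaining=[num ) ) ) * ( ( ( id ) ) ) $]
Step 4: shift num. Stack=[( ( ( num] ptr=4 lookahead=) remaining=[) ) ) * ( ( ( id ) ) ) $]
Step 5: reduce F->num. Stack=[( ( ( F] ptr=4 lookahead=) remaining=[) ) ) * ( ( ( id ) ) ) $]
Step 6: reduce T->F. Stack=[( ( ( T] ptr=4 lookahead=) remaining=[) ) ) * ( ( ( id ) ) ) $]
Step 7: reduce E->T. Stack=[( ( ( E] ptr=4 lookahead=) remaining=[) ) ) * ( ( ( id ) ) ) $]
Step 8: shift ). Stack=[( ( ( E )] ptr=5 lookahead=) remaining=[) ) * ( ( ( id ) ) ) $]
Step 9: reduce F->( E ). Stack=[( ( F] ptr=5 lookahead=) remaining=[) ) * ( ( ( id ) ) ) $]
Step 10: reduce T->F. Stack=[( ( T] ptr=5 lookahead=) remaining=[) ) * ( ( ( id ) ) ) $]
Step 11: reduce E->T. Stack=[( ( E] ptr=5 lookahead=) remaining=[) ) * ( ( ( id ) ) ) $]
Step 12: shift ). Stack=[( ( E )] ptr=6 lookahead=) remaining=[) * ( ( ( id ) ) ) $]
Step 13: reduce F->( E ). Stack=[( F] ptr=6 lookahead=) remaining=[) * ( ( ( id ) ) ) $]
Step 14: reduce T->F. Stack=[( T] ptr=6 lookahead=) remaining=[) * ( ( ( id ) ) ) $]
Step 15: reduce E->T. Stack=[( E] ptr=6 lookahead=) remaining=[) * ( ( ( id ) ) ) $]
Step 16: shift ). Stack=[( E )] ptr=7 lookahead=* remaining=[* ( ( ( id ) ) ) $]
Step 17: reduce F->( E ). Stack=[F] ptr=7 lookahead=* remaining=[* ( ( ( id ) ) ) $]
Step 18: reduce T->F. Stack=[T] ptr=7 lookahead=* remaining=[* ( ( ( id ) ) ) $]

Answer: 7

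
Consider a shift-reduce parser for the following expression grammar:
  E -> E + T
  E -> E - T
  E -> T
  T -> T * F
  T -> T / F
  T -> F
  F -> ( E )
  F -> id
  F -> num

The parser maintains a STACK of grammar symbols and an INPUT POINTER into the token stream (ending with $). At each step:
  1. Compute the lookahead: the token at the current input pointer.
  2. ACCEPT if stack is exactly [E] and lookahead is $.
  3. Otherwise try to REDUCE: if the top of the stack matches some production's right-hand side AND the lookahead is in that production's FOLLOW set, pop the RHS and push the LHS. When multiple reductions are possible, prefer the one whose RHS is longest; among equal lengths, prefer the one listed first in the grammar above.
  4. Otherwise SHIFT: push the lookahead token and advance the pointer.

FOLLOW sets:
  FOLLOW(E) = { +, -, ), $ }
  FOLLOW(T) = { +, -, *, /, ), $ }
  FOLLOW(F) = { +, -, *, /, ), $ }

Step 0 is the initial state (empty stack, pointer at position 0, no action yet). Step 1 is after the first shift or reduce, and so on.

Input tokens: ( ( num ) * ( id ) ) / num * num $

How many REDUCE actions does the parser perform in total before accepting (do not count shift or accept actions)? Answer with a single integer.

Step 1: shift (. Stack=[(] ptr=1 lookahead=( remaining=[( num ) * ( id ) ) / num * num $]
Step 2: shift (. Stack=[( (] ptr=2 lookahead=num remaining=[num ) * ( id ) ) / num * num $]
Step 3: shift num. Stack=[( ( num] ptr=3 lookahead=) remaining=[) * ( id ) ) / num * num $]
Step 4: reduce F->num. Stack=[( ( F] ptr=3 lookahead=) remaining=[) * ( id ) ) / num * num $]
Step 5: reduce T->F. Stack=[( ( T] ptr=3 lookahead=) remaining=[) * ( id ) ) / num * num $]
Step 6: reduce E->T. Stack=[( ( E] ptr=3 lookahead=) remaining=[) * ( id ) ) / num * num $]
Step 7: shift ). Stack=[( ( E )] ptr=4 lookahead=* remaining=[* ( id ) ) / num * num $]
Step 8: reduce F->( E ). Stack=[( F] ptr=4 lookahead=* remaining=[* ( id ) ) / num * num $]
Step 9: reduce T->F. Stack=[( T] ptr=4 lookahead=* remaining=[* ( id ) ) / num * num $]
Step 10: shift *. Stack=[( T *] ptr=5 lookahead=( remaining=[( id ) ) / num * num $]
Step 11: shift (. Stack=[( T * (] ptr=6 lookahead=id remaining=[id ) ) / num * num $]
Step 12: shift id. Stack=[( T * ( id] ptr=7 lookahead=) remaining=[) ) / num * num $]
Step 13: reduce F->id. Stack=[( T * ( F] ptr=7 lookahead=) remaining=[) ) / num * num $]
Step 14: reduce T->F. Stack=[( T * ( T] ptr=7 lookahead=) remaining=[) ) / num * num $]
Step 15: reduce E->T. Stack=[( T * ( E] ptr=7 lookahead=) remaining=[) ) / num * num $]
Step 16: shift ). Stack=[( T * ( E )] ptr=8 lookahead=) remaining=[) / num * num $]
Step 17: reduce F->( E ). Stack=[( T * F] ptr=8 lookahead=) remaining=[) / num * num $]
Step 18: reduce T->T * F. Stack=[( T] ptr=8 lookahead=) remaining=[) / num * num $]
Step 19: reduce E->T. Stack=[( E] ptr=8 lookahead=) remaining=[) / num * num $]
Step 20: shift ). Stack=[( E )] ptr=9 lookahead=/ remaining=[/ num * num $]
Step 21: reduce F->( E ). Stack=[F] ptr=9 lookahead=/ remaining=[/ num * num $]
Step 22: reduce T->F. Stack=[T] ptr=9 lookahead=/ remaining=[/ num * num $]
Step 23: shift /. Stack=[T /] ptr=10 lookahead=num remaining=[num * num $]
Step 24: shift num. Stack=[T / num] ptr=11 lookahead=* remaining=[* num $]
Step 25: reduce F->num. Stack=[T / F] ptr=11 lookahead=* remaining=[* num $]
Step 26: reduce T->T / F. Stack=[T] ptr=11 lookahead=* remaining=[* num $]
Step 27: shift *. Stack=[T *] ptr=12 lookahead=num remaining=[num $]
Step 28: shift num. Stack=[T * num] ptr=13 lookahead=$ remaining=[$]
Step 29: reduce F->num. Stack=[T * F] ptr=13 lookahead=$ remaining=[$]
Step 30: reduce T->T * F. Stack=[T] ptr=13 lookahead=$ remaining=[$]
Step 31: reduce E->T. Stack=[E] ptr=13 lookahead=$ remaining=[$]
Step 32: accept. Stack=[E] ptr=13 lookahead=$ remaining=[$]

Answer: 18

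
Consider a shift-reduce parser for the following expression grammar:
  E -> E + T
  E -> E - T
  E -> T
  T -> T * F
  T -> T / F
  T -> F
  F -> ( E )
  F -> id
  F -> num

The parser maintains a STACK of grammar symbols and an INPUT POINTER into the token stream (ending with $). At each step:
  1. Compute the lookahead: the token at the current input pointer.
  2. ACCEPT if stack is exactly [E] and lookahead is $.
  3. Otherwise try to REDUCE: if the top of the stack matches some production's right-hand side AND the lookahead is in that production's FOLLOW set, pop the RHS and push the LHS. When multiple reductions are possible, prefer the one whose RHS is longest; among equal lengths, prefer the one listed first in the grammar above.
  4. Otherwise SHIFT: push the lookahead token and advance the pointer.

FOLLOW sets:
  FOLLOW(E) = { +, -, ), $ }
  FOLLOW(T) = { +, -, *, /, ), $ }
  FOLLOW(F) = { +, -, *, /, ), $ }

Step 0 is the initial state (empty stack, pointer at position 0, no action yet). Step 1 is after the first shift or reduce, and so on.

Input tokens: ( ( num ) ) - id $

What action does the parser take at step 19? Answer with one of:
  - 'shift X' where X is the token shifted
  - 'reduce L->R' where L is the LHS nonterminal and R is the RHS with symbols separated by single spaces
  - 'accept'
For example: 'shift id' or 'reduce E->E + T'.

Step 1: shift (. Stack=[(] ptr=1 lookahead=( remaining=[( num ) ) - id $]
Step 2: shift (. Stack=[( (] ptr=2 lookahead=num remaining=[num ) ) - id $]
Step 3: shift num. Stack=[( ( num] ptr=3 lookahead=) remaining=[) ) - id $]
Step 4: reduce F->num. Stack=[( ( F] ptr=3 lookahead=) remaining=[) ) - id $]
Step 5: reduce T->F. Stack=[( ( T] ptr=3 lookahead=) remaining=[) ) - id $]
Step 6: reduce E->T. Stack=[( ( E] ptr=3 lookahead=) remaining=[) ) - id $]
Step 7: shift ). Stack=[( ( E )] ptr=4 lookahead=) remaining=[) - id $]
Step 8: reduce F->( E ). Stack=[( F] ptr=4 lookahead=) remaining=[) - id $]
Step 9: reduce T->F. Stack=[( T] ptr=4 lookahead=) remaining=[) - id $]
Step 10: reduce E->T. Stack=[( E] ptr=4 lookahead=) remaining=[) - id $]
Step 11: shift ). Stack=[( E )] ptr=5 lookahead=- remaining=[- id $]
Step 12: reduce F->( E ). Stack=[F] ptr=5 lookahead=- remaining=[- id $]
Step 13: reduce T->F. Stack=[T] ptr=5 lookahead=- remaining=[- id $]
Step 14: reduce E->T. Stack=[E] ptr=5 lookahead=- remaining=[- id $]
Step 15: shift -. Stack=[E -] ptr=6 lookahead=id remaining=[id $]
Step 16: shift id. Stack=[E - id] ptr=7 lookahead=$ remaining=[$]
Step 17: reduce F->id. Stack=[E - F] ptr=7 lookahead=$ remaining=[$]
Step 18: reduce T->F. Stack=[E - T] ptr=7 lookahead=$ remaining=[$]
Step 19: reduce E->E - T. Stack=[E] ptr=7 lookahead=$ remaining=[$]

Answer: reduce E->E - T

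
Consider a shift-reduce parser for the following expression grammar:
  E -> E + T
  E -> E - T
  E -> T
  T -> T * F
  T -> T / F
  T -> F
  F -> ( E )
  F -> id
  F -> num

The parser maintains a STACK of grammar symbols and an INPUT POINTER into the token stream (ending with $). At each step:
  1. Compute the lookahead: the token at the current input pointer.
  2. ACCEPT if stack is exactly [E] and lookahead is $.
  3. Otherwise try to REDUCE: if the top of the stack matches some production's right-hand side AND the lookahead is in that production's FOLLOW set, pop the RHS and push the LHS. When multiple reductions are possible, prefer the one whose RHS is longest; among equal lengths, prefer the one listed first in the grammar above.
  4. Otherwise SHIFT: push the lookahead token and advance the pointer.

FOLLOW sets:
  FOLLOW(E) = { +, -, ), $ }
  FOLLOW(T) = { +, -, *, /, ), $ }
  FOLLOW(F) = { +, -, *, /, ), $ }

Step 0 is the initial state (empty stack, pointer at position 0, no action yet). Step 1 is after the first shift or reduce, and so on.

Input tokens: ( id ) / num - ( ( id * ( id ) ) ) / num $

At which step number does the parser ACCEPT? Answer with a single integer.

Step 1: shift (. Stack=[(] ptr=1 lookahead=id remaining=[id ) / num - ( ( id * ( id ) ) ) / num $]
Step 2: shift id. Stack=[( id] ptr=2 lookahead=) remaining=[) / num - ( ( id * ( id ) ) ) / num $]
Step 3: reduce F->id. Stack=[( F] ptr=2 lookahead=) remaining=[) / num - ( ( id * ( id ) ) ) / num $]
Step 4: reduce T->F. Stack=[( T] ptr=2 lookahead=) remaining=[) / num - ( ( id * ( id ) ) ) / num $]
Step 5: reduce E->T. Stack=[( E] ptr=2 lookahead=) remaining=[) / num - ( ( id * ( id ) ) ) / num $]
Step 6: shift ). Stack=[( E )] ptr=3 lookahead=/ remaining=[/ num - ( ( id * ( id ) ) ) / num $]
Step 7: reduce F->( E ). Stack=[F] ptr=3 lookahead=/ remaining=[/ num - ( ( id * ( id ) ) ) / num $]
Step 8: reduce T->F. Stack=[T] ptr=3 lookahead=/ remaining=[/ num - ( ( id * ( id ) ) ) / num $]
Step 9: shift /. Stack=[T /] ptr=4 lookahead=num remaining=[num - ( ( id * ( id ) ) ) / num $]
Step 10: shift num. Stack=[T / num] ptr=5 lookahead=- remaining=[- ( ( id * ( id ) ) ) / num $]
Step 11: reduce F->num. Stack=[T / F] ptr=5 lookahead=- remaining=[- ( ( id * ( id ) ) ) / num $]
Step 12: reduce T->T / F. Stack=[T] ptr=5 lookahead=- remaining=[- ( ( id * ( id ) ) ) / num $]
Step 13: reduce E->T. Stack=[E] ptr=5 lookahead=- remaining=[- ( ( id * ( id ) ) ) / num $]
Step 14: shift -. Stack=[E -] ptr=6 lookahead=( remaining=[( ( id * ( id ) ) ) / num $]
Step 15: shift (. Stack=[E - (] ptr=7 lookahead=( remaining=[( id * ( id ) ) ) / num $]
Step 16: shift (. Stack=[E - ( (] ptr=8 lookahead=id remaining=[id * ( id ) ) ) / num $]
Step 17: shift id. Stack=[E - ( ( id] ptr=9 lookahead=* remaining=[* ( id ) ) ) / num $]
Step 18: reduce F->id. Stack=[E - ( ( F] ptr=9 lookahead=* remaining=[* ( id ) ) ) / num $]
Step 19: reduce T->F. Stack=[E - ( ( T] ptr=9 lookahead=* remaining=[* ( id ) ) ) / num $]
Step 20: shift *. Stack=[E - ( ( T *] ptr=10 lookahead=( remaining=[( id ) ) ) / num $]
Step 21: shift (. Stack=[E - ( ( T * (] ptr=11 lookahead=id remaining=[id ) ) ) / num $]
Step 22: shift id. Stack=[E - ( ( T * ( id] ptr=12 lookahead=) remaining=[) ) ) / num $]
Step 23: reduce F->id. Stack=[E - ( ( T * ( F] ptr=12 lookahead=) remaining=[) ) ) / num $]
Step 24: reduce T->F. Stack=[E - ( ( T * ( T] ptr=12 lookahead=) remaining=[) ) ) / num $]
Step 25: reduce E->T. Stack=[E - ( ( T * ( E] ptr=12 lookahead=) remaining=[) ) ) / num $]
Step 26: shift ). Stack=[E - ( ( T * ( E )] ptr=13 lookahead=) remaining=[) ) / num $]
Step 27: reduce F->( E ). Stack=[E - ( ( T * F] ptr=13 lookahead=) remaining=[) ) / num $]
Step 28: reduce T->T * F. Stack=[E - ( ( T] ptr=13 lookahead=) remaining=[) ) / num $]
Step 29: reduce E->T. Stack=[E - ( ( E] ptr=13 lookahead=) remaining=[) ) / num $]
Step 30: shift ). Stack=[E - ( ( E )] ptr=14 lookahead=) remaining=[) / num $]
Step 31: reduce F->( E ). Stack=[E - ( F] ptr=14 lookahead=) remaining=[) / num $]
Step 32: reduce T->F. Stack=[E - ( T] ptr=14 lookahead=) remaining=[) / num $]
Step 33: reduce E->T. Stack=[E - ( E] ptr=14 lookahead=) remaining=[) / num $]
Step 34: shift ). Stack=[E - ( E )] ptr=15 lookahead=/ remaining=[/ num $]
Step 35: reduce F->( E ). Stack=[E - F] ptr=15 lookahead=/ remaining=[/ num $]
Step 36: reduce T->F. Stack=[E - T] ptr=15 lookahead=/ remaining=[/ num $]
Step 37: shift /. Stack=[E - T /] ptr=16 lookahead=num remaining=[num $]
Step 38: shift num. Stack=[E - T / num] ptr=17 lookahead=$ remaining=[$]
Step 39: reduce F->num. Stack=[E - T / F] ptr=17 lookahead=$ remaining=[$]
Step 40: reduce T->T / F. Stack=[E - T] ptr=17 lookahead=$ remaining=[$]
Step 41: reduce E->E - T. Stack=[E] ptr=17 lookahead=$ remaining=[$]
Step 42: accept. Stack=[E] ptr=17 lookahead=$ remaining=[$]

Answer: 42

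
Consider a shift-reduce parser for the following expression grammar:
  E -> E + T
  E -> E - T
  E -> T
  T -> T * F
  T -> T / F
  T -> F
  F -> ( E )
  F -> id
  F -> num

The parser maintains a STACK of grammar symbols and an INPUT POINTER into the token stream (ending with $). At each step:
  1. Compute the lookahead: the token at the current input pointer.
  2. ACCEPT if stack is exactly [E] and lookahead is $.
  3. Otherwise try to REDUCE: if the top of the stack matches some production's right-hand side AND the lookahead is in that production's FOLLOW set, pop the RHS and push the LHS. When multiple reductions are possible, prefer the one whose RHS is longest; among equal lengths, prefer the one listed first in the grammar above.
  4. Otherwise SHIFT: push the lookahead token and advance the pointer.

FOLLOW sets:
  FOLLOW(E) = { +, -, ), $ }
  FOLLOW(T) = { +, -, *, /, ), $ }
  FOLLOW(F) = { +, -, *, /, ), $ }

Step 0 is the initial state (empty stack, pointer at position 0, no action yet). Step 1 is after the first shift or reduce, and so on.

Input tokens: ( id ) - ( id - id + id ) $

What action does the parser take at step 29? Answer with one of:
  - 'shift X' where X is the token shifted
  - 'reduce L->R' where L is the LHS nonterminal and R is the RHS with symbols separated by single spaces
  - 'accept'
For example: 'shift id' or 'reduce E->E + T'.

Answer: reduce E->E - T

Derivation:
Step 1: shift (. Stack=[(] ptr=1 lookahead=id remaining=[id ) - ( id - id + id ) $]
Step 2: shift id. Stack=[( id] ptr=2 lookahead=) remaining=[) - ( id - id + id ) $]
Step 3: reduce F->id. Stack=[( F] ptr=2 lookahead=) remaining=[) - ( id - id + id ) $]
Step 4: reduce T->F. Stack=[( T] ptr=2 lookahead=) remaining=[) - ( id - id + id ) $]
Step 5: reduce E->T. Stack=[( E] ptr=2 lookahead=) remaining=[) - ( id - id + id ) $]
Step 6: shift ). Stack=[( E )] ptr=3 lookahead=- remaining=[- ( id - id + id ) $]
Step 7: reduce F->( E ). Stack=[F] ptr=3 lookahead=- remaining=[- ( id - id + id ) $]
Step 8: reduce T->F. Stack=[T] ptr=3 lookahead=- remaining=[- ( id - id + id ) $]
Step 9: reduce E->T. Stack=[E] ptr=3 lookahead=- remaining=[- ( id - id + id ) $]
Step 10: shift -. Stack=[E -] ptr=4 lookahead=( remaining=[( id - id + id ) $]
Step 11: shift (. Stack=[E - (] ptr=5 lookahead=id remaining=[id - id + id ) $]
Step 12: shift id. Stack=[E - ( id] ptr=6 lookahead=- remaining=[- id + id ) $]
Step 13: reduce F->id. Stack=[E - ( F] ptr=6 lookahead=- remaining=[- id + id ) $]
Step 14: reduce T->F. Stack=[E - ( T] ptr=6 lookahead=- remaining=[- id + id ) $]
Step 15: reduce E->T. Stack=[E - ( E] ptr=6 lookahead=- remaining=[- id + id ) $]
Step 16: shift -. Stack=[E - ( E -] ptr=7 lookahead=id remaining=[id + id ) $]
Step 17: shift id. Stack=[E - ( E - id] ptr=8 lookahead=+ remaining=[+ id ) $]
Step 18: reduce F->id. Stack=[E - ( E - F] ptr=8 lookahead=+ remaining=[+ id ) $]
Step 19: reduce T->F. Stack=[E - ( E - T] ptr=8 lookahead=+ remaining=[+ id ) $]
Step 20: reduce E->E - T. Stack=[E - ( E] ptr=8 lookahead=+ remaining=[+ id ) $]
Step 21: shift +. Stack=[E - ( E +] ptr=9 lookahead=id remaining=[id ) $]
Step 22: shift id. Stack=[E - ( E + id] ptr=10 lookahead=) remaining=[) $]
Step 23: reduce F->id. Stack=[E - ( E + F] ptr=10 lookahead=) remaining=[) $]
Step 24: reduce T->F. Stack=[E - ( E + T] ptr=10 lookahead=) remaining=[) $]
Step 25: reduce E->E + T. Stack=[E - ( E] ptr=10 lookahead=) remaining=[) $]
Step 26: shift ). Stack=[E - ( E )] ptr=11 lookahead=$ remaining=[$]
Step 27: reduce F->( E ). Stack=[E - F] ptr=11 lookahead=$ remaining=[$]
Step 28: reduce T->F. Stack=[E - T] ptr=11 lookahead=$ remaining=[$]
Step 29: reduce E->E - T. Stack=[E] ptr=11 lookahead=$ remaining=[$]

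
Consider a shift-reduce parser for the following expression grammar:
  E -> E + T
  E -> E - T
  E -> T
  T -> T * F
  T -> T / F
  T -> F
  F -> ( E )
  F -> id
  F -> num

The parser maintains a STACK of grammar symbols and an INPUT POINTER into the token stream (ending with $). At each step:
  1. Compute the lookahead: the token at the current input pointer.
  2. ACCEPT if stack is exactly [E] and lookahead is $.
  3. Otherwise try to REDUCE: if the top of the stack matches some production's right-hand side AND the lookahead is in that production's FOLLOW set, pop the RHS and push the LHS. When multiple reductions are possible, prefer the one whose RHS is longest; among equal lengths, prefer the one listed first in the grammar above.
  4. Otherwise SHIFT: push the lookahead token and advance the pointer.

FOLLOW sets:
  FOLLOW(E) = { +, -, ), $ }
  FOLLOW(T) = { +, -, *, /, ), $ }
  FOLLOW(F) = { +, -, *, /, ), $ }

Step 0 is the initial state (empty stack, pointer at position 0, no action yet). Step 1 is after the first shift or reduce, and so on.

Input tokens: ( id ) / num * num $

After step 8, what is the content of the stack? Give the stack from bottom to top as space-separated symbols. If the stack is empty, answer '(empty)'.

Answer: T

Derivation:
Step 1: shift (. Stack=[(] ptr=1 lookahead=id remaining=[id ) / num * num $]
Step 2: shift id. Stack=[( id] ptr=2 lookahead=) remaining=[) / num * num $]
Step 3: reduce F->id. Stack=[( F] ptr=2 lookahead=) remaining=[) / num * num $]
Step 4: reduce T->F. Stack=[( T] ptr=2 lookahead=) remaining=[) / num * num $]
Step 5: reduce E->T. Stack=[( E] ptr=2 lookahead=) remaining=[) / num * num $]
Step 6: shift ). Stack=[( E )] ptr=3 lookahead=/ remaining=[/ num * num $]
Step 7: reduce F->( E ). Stack=[F] ptr=3 lookahead=/ remaining=[/ num * num $]
Step 8: reduce T->F. Stack=[T] ptr=3 lookahead=/ remaining=[/ num * num $]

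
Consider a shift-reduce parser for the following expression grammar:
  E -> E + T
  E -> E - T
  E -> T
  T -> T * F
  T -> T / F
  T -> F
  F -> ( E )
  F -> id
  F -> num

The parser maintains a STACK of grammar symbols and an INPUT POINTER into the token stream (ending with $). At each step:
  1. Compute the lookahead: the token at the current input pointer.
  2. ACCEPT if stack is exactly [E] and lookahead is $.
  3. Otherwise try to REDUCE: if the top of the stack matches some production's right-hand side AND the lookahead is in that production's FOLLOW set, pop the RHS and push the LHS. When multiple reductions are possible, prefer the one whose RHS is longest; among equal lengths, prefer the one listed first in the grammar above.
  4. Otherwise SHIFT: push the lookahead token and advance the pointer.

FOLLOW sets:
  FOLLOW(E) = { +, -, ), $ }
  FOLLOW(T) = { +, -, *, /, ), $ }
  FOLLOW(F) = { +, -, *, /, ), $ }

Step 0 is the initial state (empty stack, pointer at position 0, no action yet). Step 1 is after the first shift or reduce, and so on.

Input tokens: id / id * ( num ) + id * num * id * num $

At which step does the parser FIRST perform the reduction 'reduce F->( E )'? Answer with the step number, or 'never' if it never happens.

Answer: 15

Derivation:
Step 1: shift id. Stack=[id] ptr=1 lookahead=/ remaining=[/ id * ( num ) + id * num * id * num $]
Step 2: reduce F->id. Stack=[F] ptr=1 lookahead=/ remaining=[/ id * ( num ) + id * num * id * num $]
Step 3: reduce T->F. Stack=[T] ptr=1 lookahead=/ remaining=[/ id * ( num ) + id * num * id * num $]
Step 4: shift /. Stack=[T /] ptr=2 lookahead=id remaining=[id * ( num ) + id * num * id * num $]
Step 5: shift id. Stack=[T / id] ptr=3 lookahead=* remaining=[* ( num ) + id * num * id * num $]
Step 6: reduce F->id. Stack=[T / F] ptr=3 lookahead=* remaining=[* ( num ) + id * num * id * num $]
Step 7: reduce T->T / F. Stack=[T] ptr=3 lookahead=* remaining=[* ( num ) + id * num * id * num $]
Step 8: shift *. Stack=[T *] ptr=4 lookahead=( remaining=[( num ) + id * num * id * num $]
Step 9: shift (. Stack=[T * (] ptr=5 lookahead=num remaining=[num ) + id * num * id * num $]
Step 10: shift num. Stack=[T * ( num] ptr=6 lookahead=) remaining=[) + id * num * id * num $]
Step 11: reduce F->num. Stack=[T * ( F] ptr=6 lookahead=) remaining=[) + id * num * id * num $]
Step 12: reduce T->F. Stack=[T * ( T] ptr=6 lookahead=) remaining=[) + id * num * id * num $]
Step 13: reduce E->T. Stack=[T * ( E] ptr=6 lookahead=) remaining=[) + id * num * id * num $]
Step 14: shift ). Stack=[T * ( E )] ptr=7 lookahead=+ remaining=[+ id * num * id * num $]
Step 15: reduce F->( E ). Stack=[T * F] ptr=7 lookahead=+ remaining=[+ id * num * id * num $]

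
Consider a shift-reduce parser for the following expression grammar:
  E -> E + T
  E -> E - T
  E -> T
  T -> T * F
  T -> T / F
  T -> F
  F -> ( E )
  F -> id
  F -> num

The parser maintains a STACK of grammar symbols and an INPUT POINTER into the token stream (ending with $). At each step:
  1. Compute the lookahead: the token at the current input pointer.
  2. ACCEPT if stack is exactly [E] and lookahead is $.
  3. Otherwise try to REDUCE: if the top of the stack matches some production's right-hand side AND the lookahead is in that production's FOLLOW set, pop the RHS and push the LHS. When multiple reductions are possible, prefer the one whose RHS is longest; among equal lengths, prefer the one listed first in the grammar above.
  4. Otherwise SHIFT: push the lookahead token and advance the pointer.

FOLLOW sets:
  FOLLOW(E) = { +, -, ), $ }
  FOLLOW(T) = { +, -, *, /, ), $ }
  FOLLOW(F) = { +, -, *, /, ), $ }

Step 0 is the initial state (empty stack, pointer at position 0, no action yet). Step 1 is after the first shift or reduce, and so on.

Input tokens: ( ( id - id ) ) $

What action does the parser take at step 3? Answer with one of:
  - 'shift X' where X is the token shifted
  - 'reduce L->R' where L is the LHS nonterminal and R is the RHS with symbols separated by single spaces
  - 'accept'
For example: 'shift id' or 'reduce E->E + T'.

Answer: shift id

Derivation:
Step 1: shift (. Stack=[(] ptr=1 lookahead=( remaining=[( id - id ) ) $]
Step 2: shift (. Stack=[( (] ptr=2 lookahead=id remaining=[id - id ) ) $]
Step 3: shift id. Stack=[( ( id] ptr=3 lookahead=- remaining=[- id ) ) $]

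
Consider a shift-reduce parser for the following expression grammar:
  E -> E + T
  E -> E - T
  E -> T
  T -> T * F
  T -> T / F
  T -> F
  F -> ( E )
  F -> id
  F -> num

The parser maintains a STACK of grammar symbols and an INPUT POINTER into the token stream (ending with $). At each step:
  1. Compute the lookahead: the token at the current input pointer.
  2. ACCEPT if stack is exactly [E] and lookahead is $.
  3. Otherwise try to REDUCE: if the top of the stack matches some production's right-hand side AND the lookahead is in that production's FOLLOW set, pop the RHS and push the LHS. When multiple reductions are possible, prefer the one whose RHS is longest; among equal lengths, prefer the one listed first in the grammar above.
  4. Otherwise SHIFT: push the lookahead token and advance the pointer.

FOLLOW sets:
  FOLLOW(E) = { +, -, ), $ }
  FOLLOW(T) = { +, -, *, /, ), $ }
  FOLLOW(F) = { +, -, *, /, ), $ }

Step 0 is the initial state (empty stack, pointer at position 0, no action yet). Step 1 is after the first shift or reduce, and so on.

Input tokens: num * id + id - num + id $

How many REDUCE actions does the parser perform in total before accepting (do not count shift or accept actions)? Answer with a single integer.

Step 1: shift num. Stack=[num] ptr=1 lookahead=* remaining=[* id + id - num + id $]
Step 2: reduce F->num. Stack=[F] ptr=1 lookahead=* remaining=[* id + id - num + id $]
Step 3: reduce T->F. Stack=[T] ptr=1 lookahead=* remaining=[* id + id - num + id $]
Step 4: shift *. Stack=[T *] ptr=2 lookahead=id remaining=[id + id - num + id $]
Step 5: shift id. Stack=[T * id] ptr=3 lookahead=+ remaining=[+ id - num + id $]
Step 6: reduce F->id. Stack=[T * F] ptr=3 lookahead=+ remaining=[+ id - num + id $]
Step 7: reduce T->T * F. Stack=[T] ptr=3 lookahead=+ remaining=[+ id - num + id $]
Step 8: reduce E->T. Stack=[E] ptr=3 lookahead=+ remaining=[+ id - num + id $]
Step 9: shift +. Stack=[E +] ptr=4 lookahead=id remaining=[id - num + id $]
Step 10: shift id. Stack=[E + id] ptr=5 lookahead=- remaining=[- num + id $]
Step 11: reduce F->id. Stack=[E + F] ptr=5 lookahead=- remaining=[- num + id $]
Step 12: reduce T->F. Stack=[E + T] ptr=5 lookahead=- remaining=[- num + id $]
Step 13: reduce E->E + T. Stack=[E] ptr=5 lookahead=- remaining=[- num + id $]
Step 14: shift -. Stack=[E -] ptr=6 lookahead=num remaining=[num + id $]
Step 15: shift num. Stack=[E - num] ptr=7 lookahead=+ remaining=[+ id $]
Step 16: reduce F->num. Stack=[E - F] ptr=7 lookahead=+ remaining=[+ id $]
Step 17: reduce T->F. Stack=[E - T] ptr=7 lookahead=+ remaining=[+ id $]
Step 18: reduce E->E - T. Stack=[E] ptr=7 lookahead=+ remaining=[+ id $]
Step 19: shift +. Stack=[E +] ptr=8 lookahead=id remaining=[id $]
Step 20: shift id. Stack=[E + id] ptr=9 lookahead=$ remaining=[$]
Step 21: reduce F->id. Stack=[E + F] ptr=9 lookahead=$ remaining=[$]
Step 22: reduce T->F. Stack=[E + T] ptr=9 lookahead=$ remaining=[$]
Step 23: reduce E->E + T. Stack=[E] ptr=9 lookahead=$ remaining=[$]
Step 24: accept. Stack=[E] ptr=9 lookahead=$ remaining=[$]

Answer: 14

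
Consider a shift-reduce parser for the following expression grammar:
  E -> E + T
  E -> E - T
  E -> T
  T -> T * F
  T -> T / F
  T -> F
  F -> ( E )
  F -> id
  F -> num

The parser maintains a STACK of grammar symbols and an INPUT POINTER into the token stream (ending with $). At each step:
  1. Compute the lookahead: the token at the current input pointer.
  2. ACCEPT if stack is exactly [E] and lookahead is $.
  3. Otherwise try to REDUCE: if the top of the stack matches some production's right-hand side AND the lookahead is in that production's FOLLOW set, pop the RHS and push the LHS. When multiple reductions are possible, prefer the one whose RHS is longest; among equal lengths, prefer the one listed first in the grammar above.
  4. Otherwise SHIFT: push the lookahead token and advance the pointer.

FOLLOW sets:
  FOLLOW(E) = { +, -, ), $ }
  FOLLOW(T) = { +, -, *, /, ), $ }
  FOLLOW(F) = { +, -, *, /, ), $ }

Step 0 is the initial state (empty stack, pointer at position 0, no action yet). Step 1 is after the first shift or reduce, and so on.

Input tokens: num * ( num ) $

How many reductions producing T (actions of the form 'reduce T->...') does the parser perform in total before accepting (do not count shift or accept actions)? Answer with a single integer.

Step 1: shift num. Stack=[num] ptr=1 lookahead=* remaining=[* ( num ) $]
Step 2: reduce F->num. Stack=[F] ptr=1 lookahead=* remaining=[* ( num ) $]
Step 3: reduce T->F. Stack=[T] ptr=1 lookahead=* remaining=[* ( num ) $]
Step 4: shift *. Stack=[T *] ptr=2 lookahead=( remaining=[( num ) $]
Step 5: shift (. Stack=[T * (] ptr=3 lookahead=num remaining=[num ) $]
Step 6: shift num. Stack=[T * ( num] ptr=4 lookahead=) remaining=[) $]
Step 7: reduce F->num. Stack=[T * ( F] ptr=4 lookahead=) remaining=[) $]
Step 8: reduce T->F. Stack=[T * ( T] ptr=4 lookahead=) remaining=[) $]
Step 9: reduce E->T. Stack=[T * ( E] ptr=4 lookahead=) remaining=[) $]
Step 10: shift ). Stack=[T * ( E )] ptr=5 lookahead=$ remaining=[$]
Step 11: reduce F->( E ). Stack=[T * F] ptr=5 lookahead=$ remaining=[$]
Step 12: reduce T->T * F. Stack=[T] ptr=5 lookahead=$ remaining=[$]
Step 13: reduce E->T. Stack=[E] ptr=5 lookahead=$ remaining=[$]
Step 14: accept. Stack=[E] ptr=5 lookahead=$ remaining=[$]

Answer: 3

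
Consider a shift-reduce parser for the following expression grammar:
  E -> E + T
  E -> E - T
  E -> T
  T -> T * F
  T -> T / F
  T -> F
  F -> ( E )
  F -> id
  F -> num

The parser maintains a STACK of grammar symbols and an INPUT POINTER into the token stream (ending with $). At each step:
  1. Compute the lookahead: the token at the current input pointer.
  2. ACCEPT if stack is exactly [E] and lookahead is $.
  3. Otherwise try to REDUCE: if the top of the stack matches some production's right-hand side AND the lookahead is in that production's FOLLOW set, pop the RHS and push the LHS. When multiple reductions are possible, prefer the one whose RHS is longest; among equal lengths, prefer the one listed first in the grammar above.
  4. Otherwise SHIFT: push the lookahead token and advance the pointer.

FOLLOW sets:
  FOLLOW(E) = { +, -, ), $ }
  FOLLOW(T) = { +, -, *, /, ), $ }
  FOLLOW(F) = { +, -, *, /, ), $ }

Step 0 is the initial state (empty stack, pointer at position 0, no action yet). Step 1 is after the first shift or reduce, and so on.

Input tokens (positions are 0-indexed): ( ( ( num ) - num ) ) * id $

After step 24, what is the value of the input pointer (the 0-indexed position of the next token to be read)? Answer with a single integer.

Step 1: shift (. Stack=[(] ptr=1 lookahead=( remaining=[( ( num ) - num ) ) * id $]
Step 2: shift (. Stack=[( (] ptr=2 lookahead=( remaining=[( num ) - num ) ) * id $]
Step 3: shift (. Stack=[( ( (] ptr=3 lookahead=num remaining=[num ) - num ) ) * id $]
Step 4: shift num. Stack=[( ( ( num] ptr=4 lookahead=) remaining=[) - num ) ) * id $]
Step 5: reduce F->num. Stack=[( ( ( F] ptr=4 lookahead=) remaining=[) - num ) ) * id $]
Step 6: reduce T->F. Stack=[( ( ( T] ptr=4 lookahead=) remaining=[) - num ) ) * id $]
Step 7: reduce E->T. Stack=[( ( ( E] ptr=4 lookahead=) remaining=[) - num ) ) * id $]
Step 8: shift ). Stack=[( ( ( E )] ptr=5 lookahead=- remaining=[- num ) ) * id $]
Step 9: reduce F->( E ). Stack=[( ( F] ptr=5 lookahead=- remaining=[- num ) ) * id $]
Step 10: reduce T->F. Stack=[( ( T] ptr=5 lookahead=- remaining=[- num ) ) * id $]
Step 11: reduce E->T. Stack=[( ( E] ptr=5 lookahead=- remaining=[- num ) ) * id $]
Step 12: shift -. Stack=[( ( E -] ptr=6 lookahead=num remaining=[num ) ) * id $]
Step 13: shift num. Stack=[( ( E - num] ptr=7 lookahead=) remaining=[) ) * id $]
Step 14: reduce F->num. Stack=[( ( E - F] ptr=7 lookahead=) remaining=[) ) * id $]
Step 15: reduce T->F. Stack=[( ( E - T] ptr=7 lookahead=) remaining=[) ) * id $]
Step 16: reduce E->E - T. Stack=[( ( E] ptr=7 lookahead=) remaining=[) ) * id $]
Step 17: shift ). Stack=[( ( E )] ptr=8 lookahead=) remaining=[) * id $]
Step 18: reduce F->( E ). Stack=[( F] ptr=8 lookahead=) remaining=[) * id $]
Step 19: reduce T->F. Stack=[( T] ptr=8 lookahead=) remaining=[) * id $]
Step 20: reduce E->T. Stack=[( E] ptr=8 lookahead=) remaining=[) * id $]
Step 21: shift ). Stack=[( E )] ptr=9 lookahead=* remaining=[* id $]
Step 22: reduce F->( E ). Stack=[F] ptr=9 lookahead=* remaining=[* id $]
Step 23: reduce T->F. Stack=[T] ptr=9 lookahead=* remaining=[* id $]
Step 24: shift *. Stack=[T *] ptr=10 lookahead=id remaining=[id $]

Answer: 10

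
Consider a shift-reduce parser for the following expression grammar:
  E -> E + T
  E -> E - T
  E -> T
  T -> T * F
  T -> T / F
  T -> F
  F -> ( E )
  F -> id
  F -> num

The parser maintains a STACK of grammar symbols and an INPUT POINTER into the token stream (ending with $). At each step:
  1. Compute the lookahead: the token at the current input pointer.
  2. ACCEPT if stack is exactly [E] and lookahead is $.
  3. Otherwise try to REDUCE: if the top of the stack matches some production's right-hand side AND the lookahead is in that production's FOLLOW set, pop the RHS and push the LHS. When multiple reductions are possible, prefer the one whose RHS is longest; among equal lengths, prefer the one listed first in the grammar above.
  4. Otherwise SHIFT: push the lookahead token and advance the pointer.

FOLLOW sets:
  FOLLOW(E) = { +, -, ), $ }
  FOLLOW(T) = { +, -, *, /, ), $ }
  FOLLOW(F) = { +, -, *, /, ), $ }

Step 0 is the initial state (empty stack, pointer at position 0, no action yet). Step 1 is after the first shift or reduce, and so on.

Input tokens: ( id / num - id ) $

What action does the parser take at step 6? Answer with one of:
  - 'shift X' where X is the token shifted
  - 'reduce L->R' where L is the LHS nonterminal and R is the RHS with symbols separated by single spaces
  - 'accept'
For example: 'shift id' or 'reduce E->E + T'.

Step 1: shift (. Stack=[(] ptr=1 lookahead=id remaining=[id / num - id ) $]
Step 2: shift id. Stack=[( id] ptr=2 lookahead=/ remaining=[/ num - id ) $]
Step 3: reduce F->id. Stack=[( F] ptr=2 lookahead=/ remaining=[/ num - id ) $]
Step 4: reduce T->F. Stack=[( T] ptr=2 lookahead=/ remaining=[/ num - id ) $]
Step 5: shift /. Stack=[( T /] ptr=3 lookahead=num remaining=[num - id ) $]
Step 6: shift num. Stack=[( T / num] ptr=4 lookahead=- remaining=[- id ) $]

Answer: shift num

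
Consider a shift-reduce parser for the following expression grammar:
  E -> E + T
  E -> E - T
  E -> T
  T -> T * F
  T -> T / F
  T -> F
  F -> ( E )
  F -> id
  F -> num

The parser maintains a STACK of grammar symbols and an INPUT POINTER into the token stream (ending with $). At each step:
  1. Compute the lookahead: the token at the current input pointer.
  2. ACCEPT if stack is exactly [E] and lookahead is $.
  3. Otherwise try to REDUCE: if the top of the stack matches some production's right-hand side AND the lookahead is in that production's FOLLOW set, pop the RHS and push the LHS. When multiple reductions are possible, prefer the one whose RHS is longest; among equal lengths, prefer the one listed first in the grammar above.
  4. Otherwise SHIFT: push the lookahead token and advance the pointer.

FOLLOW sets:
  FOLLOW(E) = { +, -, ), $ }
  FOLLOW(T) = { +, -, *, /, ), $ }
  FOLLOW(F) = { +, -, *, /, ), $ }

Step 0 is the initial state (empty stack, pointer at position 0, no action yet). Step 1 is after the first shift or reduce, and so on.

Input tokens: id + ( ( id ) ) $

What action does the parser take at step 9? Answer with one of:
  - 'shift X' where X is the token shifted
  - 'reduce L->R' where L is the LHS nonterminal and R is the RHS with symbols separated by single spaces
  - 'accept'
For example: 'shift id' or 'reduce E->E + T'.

Answer: reduce F->id

Derivation:
Step 1: shift id. Stack=[id] ptr=1 lookahead=+ remaining=[+ ( ( id ) ) $]
Step 2: reduce F->id. Stack=[F] ptr=1 lookahead=+ remaining=[+ ( ( id ) ) $]
Step 3: reduce T->F. Stack=[T] ptr=1 lookahead=+ remaining=[+ ( ( id ) ) $]
Step 4: reduce E->T. Stack=[E] ptr=1 lookahead=+ remaining=[+ ( ( id ) ) $]
Step 5: shift +. Stack=[E +] ptr=2 lookahead=( remaining=[( ( id ) ) $]
Step 6: shift (. Stack=[E + (] ptr=3 lookahead=( remaining=[( id ) ) $]
Step 7: shift (. Stack=[E + ( (] ptr=4 lookahead=id remaining=[id ) ) $]
Step 8: shift id. Stack=[E + ( ( id] ptr=5 lookahead=) remaining=[) ) $]
Step 9: reduce F->id. Stack=[E + ( ( F] ptr=5 lookahead=) remaining=[) ) $]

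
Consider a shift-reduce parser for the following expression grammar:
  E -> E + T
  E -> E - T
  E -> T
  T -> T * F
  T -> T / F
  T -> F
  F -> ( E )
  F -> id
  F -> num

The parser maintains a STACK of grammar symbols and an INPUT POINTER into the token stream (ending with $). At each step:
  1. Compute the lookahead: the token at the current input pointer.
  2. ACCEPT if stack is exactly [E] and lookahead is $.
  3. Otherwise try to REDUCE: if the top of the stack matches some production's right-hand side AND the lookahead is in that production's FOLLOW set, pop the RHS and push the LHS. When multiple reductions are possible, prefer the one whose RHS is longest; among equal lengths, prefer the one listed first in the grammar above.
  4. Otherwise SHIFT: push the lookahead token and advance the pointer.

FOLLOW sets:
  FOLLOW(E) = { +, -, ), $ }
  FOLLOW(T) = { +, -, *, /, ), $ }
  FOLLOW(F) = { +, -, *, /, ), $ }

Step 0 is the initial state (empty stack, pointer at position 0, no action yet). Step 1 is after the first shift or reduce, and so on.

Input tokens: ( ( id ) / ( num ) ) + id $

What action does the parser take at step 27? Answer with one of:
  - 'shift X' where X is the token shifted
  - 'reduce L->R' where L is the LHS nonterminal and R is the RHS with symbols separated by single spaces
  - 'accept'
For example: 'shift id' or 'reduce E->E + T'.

Answer: reduce T->F

Derivation:
Step 1: shift (. Stack=[(] ptr=1 lookahead=( remaining=[( id ) / ( num ) ) + id $]
Step 2: shift (. Stack=[( (] ptr=2 lookahead=id remaining=[id ) / ( num ) ) + id $]
Step 3: shift id. Stack=[( ( id] ptr=3 lookahead=) remaining=[) / ( num ) ) + id $]
Step 4: reduce F->id. Stack=[( ( F] ptr=3 lookahead=) remaining=[) / ( num ) ) + id $]
Step 5: reduce T->F. Stack=[( ( T] ptr=3 lookahead=) remaining=[) / ( num ) ) + id $]
Step 6: reduce E->T. Stack=[( ( E] ptr=3 lookahead=) remaining=[) / ( num ) ) + id $]
Step 7: shift ). Stack=[( ( E )] ptr=4 lookahead=/ remaining=[/ ( num ) ) + id $]
Step 8: reduce F->( E ). Stack=[( F] ptr=4 lookahead=/ remaining=[/ ( num ) ) + id $]
Step 9: reduce T->F. Stack=[( T] ptr=4 lookahead=/ remaining=[/ ( num ) ) + id $]
Step 10: shift /. Stack=[( T /] ptr=5 lookahead=( remaining=[( num ) ) + id $]
Step 11: shift (. Stack=[( T / (] ptr=6 lookahead=num remaining=[num ) ) + id $]
Step 12: shift num. Stack=[( T / ( num] ptr=7 lookahead=) remaining=[) ) + id $]
Step 13: reduce F->num. Stack=[( T / ( F] ptr=7 lookahead=) remaining=[) ) + id $]
Step 14: reduce T->F. Stack=[( T / ( T] ptr=7 lookahead=) remaining=[) ) + id $]
Step 15: reduce E->T. Stack=[( T / ( E] ptr=7 lookahead=) remaining=[) ) + id $]
Step 16: shift ). Stack=[( T / ( E )] ptr=8 lookahead=) remaining=[) + id $]
Step 17: reduce F->( E ). Stack=[( T / F] ptr=8 lookahead=) remaining=[) + id $]
Step 18: reduce T->T / F. Stack=[( T] ptr=8 lookahead=) remaining=[) + id $]
Step 19: reduce E->T. Stack=[( E] ptr=8 lookahead=) remaining=[) + id $]
Step 20: shift ). Stack=[( E )] ptr=9 lookahead=+ remaining=[+ id $]
Step 21: reduce F->( E ). Stack=[F] ptr=9 lookahead=+ remaining=[+ id $]
Step 22: reduce T->F. Stack=[T] ptr=9 lookahead=+ remaining=[+ id $]
Step 23: reduce E->T. Stack=[E] ptr=9 lookahead=+ remaining=[+ id $]
Step 24: shift +. Stack=[E +] ptr=10 lookahead=id remaining=[id $]
Step 25: shift id. Stack=[E + id] ptr=11 lookahead=$ remaining=[$]
Step 26: reduce F->id. Stack=[E + F] ptr=11 lookahead=$ remaining=[$]
Step 27: reduce T->F. Stack=[E + T] ptr=11 lookahead=$ remaining=[$]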